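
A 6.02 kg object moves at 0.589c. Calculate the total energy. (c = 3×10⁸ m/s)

γ = 1/√(1 - 0.589²) = 1.2374
mc² = 6.02 × (3×10⁸)² = 5.418×10¹⁷ J
E = γmc² = 1.2374 × 5.418×10¹⁷ = 6.704×10¹⁷ J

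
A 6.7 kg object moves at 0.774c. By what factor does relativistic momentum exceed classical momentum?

p_rel = γmv, p_class = mv
Ratio = γ = 1/√(1 - 0.774²) = 1.579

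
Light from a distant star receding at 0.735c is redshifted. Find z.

β = 0.735
(1+β)/(1-β) = 1.735/0.265 = 6.547
√(6.547) = 2.559
z = 2.559 - 1 = 1.559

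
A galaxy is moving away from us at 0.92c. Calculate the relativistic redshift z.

β = 0.92
(1+β)/(1-β) = 1.92/0.08 = 24.00
√(24.00) = 4.899
z = 4.899 - 1 = 3.899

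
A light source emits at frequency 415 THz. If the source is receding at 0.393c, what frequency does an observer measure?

β = v/c = 0.393
(1-β)/(1+β) = 0.607/1.393 = 0.43575
Doppler factor = √(0.43575) = 0.6601
f_obs = 415 × 0.6601 = 273.9 THz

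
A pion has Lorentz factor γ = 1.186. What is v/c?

From γ = 1/√(1 - v²/c²):
1/γ² = 1/1.186² = 0.71094
v²/c² = 1 - 0.71094 = 0.28906
v/c = √(0.28906) = 0.5376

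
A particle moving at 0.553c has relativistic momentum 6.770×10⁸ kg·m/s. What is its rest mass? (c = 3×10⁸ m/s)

γ = 1/√(1 - 0.553²) = 1.2002
v = 0.553 × 3×10⁸ = 1.659×10⁸ m/s
m = p/(γv) = 6.770×10⁸/(1.2002 × 1.659×10⁸) = 3.400 kg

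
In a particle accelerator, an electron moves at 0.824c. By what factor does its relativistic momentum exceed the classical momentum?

p_rel = γmv, p_class = mv
Ratio = γ = 1/√(1 - 0.824²)
= 1/√(0.321024) = 1.765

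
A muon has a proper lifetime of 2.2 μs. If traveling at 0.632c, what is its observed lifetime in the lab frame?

Proper lifetime τ₀ = 2.2 μs
γ = 1/√(1 - 0.632²) = 1.2904
τ = γτ₀ = 1.2904 × 2.2 μs = 2.839 μs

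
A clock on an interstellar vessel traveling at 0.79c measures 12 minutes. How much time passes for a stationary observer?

Proper time Δt₀ = 12 minutes
γ = 1/√(1 - 0.79²) = 1.631
Δt = γΔt₀ = 1.631 × 12 = 19.57 minutes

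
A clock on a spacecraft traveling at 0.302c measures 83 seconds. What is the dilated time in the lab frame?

Proper time Δt₀ = 83 seconds
γ = 1/√(1 - 0.302²) = 1.049
Δt = γΔt₀ = 1.049 × 83 = 87.07 seconds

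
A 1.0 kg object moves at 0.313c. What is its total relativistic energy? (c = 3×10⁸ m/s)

γ = 1/√(1 - 0.313²) = 1.0529
mc² = 1.0 × (3×10⁸)² = 9.000×10¹⁶ J
E = γmc² = 1.0529 × 9.000×10¹⁶ = 9.476×10¹⁶ J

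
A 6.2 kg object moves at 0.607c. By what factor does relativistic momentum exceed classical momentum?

p_rel = γmv, p_class = mv
Ratio = γ = 1/√(1 - 0.607²) = 1.258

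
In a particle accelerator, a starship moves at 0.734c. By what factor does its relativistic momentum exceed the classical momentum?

p_rel = γmv, p_class = mv
Ratio = γ = 1/√(1 - 0.734²)
= 1/√(0.461244) = 1.472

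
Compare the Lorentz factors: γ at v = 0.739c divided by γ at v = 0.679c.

γ₁ = 1/√(1 - 0.739²) = 1.484
γ₂ = 1/√(1 - 0.679²) = 1.362
γ₁/γ₂ = 1.484/1.362 = 1.090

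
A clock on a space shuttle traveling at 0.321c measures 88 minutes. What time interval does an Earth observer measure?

Proper time Δt₀ = 88 minutes
γ = 1/√(1 - 0.321²) = 1.0559
Δt = γΔt₀ = 1.0559 × 88 = 92.92 minutes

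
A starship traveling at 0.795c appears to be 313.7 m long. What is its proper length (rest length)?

Contracted length L = 313.7 m
γ = 1/√(1 - 0.795²) = 1.6485
L₀ = γL = 1.6485 × 313.7 = 517.1 m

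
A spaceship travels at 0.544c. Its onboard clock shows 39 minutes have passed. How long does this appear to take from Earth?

Proper time Δt₀ = 39 minutes
γ = 1/√(1 - 0.544²) = 1.1918
Δt = γΔt₀ = 1.1918 × 39 = 46.48 minutes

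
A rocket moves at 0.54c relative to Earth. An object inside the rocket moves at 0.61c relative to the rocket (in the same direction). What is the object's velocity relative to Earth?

u = (u' + v)/(1 + u'v/c²)
Numerator: 0.61 + 0.54 = 1.15
Denominator: 1 + 0.3294 = 1.3294
u = 1.15/1.3294 = 0.8651c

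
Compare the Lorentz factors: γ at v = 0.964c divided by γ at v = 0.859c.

γ₁ = 1/√(1 - 0.964²) = 3.7608
γ₂ = 1/√(1 - 0.859²) = 1.9532
γ₁/γ₂ = 3.7608/1.9532 = 1.925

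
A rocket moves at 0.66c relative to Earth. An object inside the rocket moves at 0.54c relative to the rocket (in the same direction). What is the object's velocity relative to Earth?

u = (u' + v)/(1 + u'v/c²)
Numerator: 0.54 + 0.66 = 1.2
Denominator: 1 + 0.3564 = 1.3564
u = 1.2/1.3564 = 0.8847c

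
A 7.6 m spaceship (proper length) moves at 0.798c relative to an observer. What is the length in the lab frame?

Proper length L₀ = 7.6 m
γ = 1/√(1 - 0.798²) = 1.6593
L = L₀/γ = 7.6/1.6593 = 4.580 m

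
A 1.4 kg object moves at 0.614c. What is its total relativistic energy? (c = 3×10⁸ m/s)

γ = 1/√(1 - 0.614²) = 1.267
mc² = 1.4 × (3×10⁸)² = 1.260×10¹⁷ J
E = γmc² = 1.267 × 1.260×10¹⁷ = 1.596×10¹⁷ J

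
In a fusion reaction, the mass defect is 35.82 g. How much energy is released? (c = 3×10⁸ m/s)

Convert mass defect: Δm = 35.82 g = 0.03582 kg
E = Δm·c² = 0.03582 × (3×10⁸)²
= 0.03582 × 9×10¹⁶ = 3.224×10¹⁵ J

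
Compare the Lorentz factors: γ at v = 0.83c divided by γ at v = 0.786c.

γ₁ = 1/√(1 - 0.83²) = 1.793
γ₂ = 1/√(1 - 0.786²) = 1.618
γ₁/γ₂ = 1.793/1.618 = 1.108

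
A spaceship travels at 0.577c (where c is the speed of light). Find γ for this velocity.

v/c = 0.577, so (v/c)² = 0.332929
1 - (v/c)² = 0.667071
γ = 1/√(0.667071) = 1.224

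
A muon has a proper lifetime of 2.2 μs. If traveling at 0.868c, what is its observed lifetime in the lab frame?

Proper lifetime τ₀ = 2.2 μs
γ = 1/√(1 - 0.868²) = 2.0138
τ = γτ₀ = 2.0138 × 2.2 μs = 4.430 μs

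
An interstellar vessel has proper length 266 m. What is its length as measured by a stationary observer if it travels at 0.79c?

Proper length L₀ = 266 m
γ = 1/√(1 - 0.79²) = 1.631
L = L₀/γ = 266/1.631 = 163.1 m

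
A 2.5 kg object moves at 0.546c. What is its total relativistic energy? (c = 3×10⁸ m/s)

γ = 1/√(1 - 0.546²) = 1.1936
mc² = 2.5 × (3×10⁸)² = 2.250×10¹⁷ J
E = γmc² = 1.1936 × 2.250×10¹⁷ = 2.686×10¹⁷ J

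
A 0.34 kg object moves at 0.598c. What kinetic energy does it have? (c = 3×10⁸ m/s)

γ = 1/√(1 - 0.598²) = 1.24767
γ - 1 = 0.24767
KE = (γ-1)mc² = 0.24767 × 0.34 × (3×10⁸)² = 7.579×10¹⁵ J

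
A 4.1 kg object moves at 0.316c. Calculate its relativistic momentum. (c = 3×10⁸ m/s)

γ = 1/√(1 - 0.316²) = 1.054
v = 0.316 × 3×10⁸ = 9.480×10⁷ m/s
p = γmv = 1.054 × 4.1 × 9.480×10⁷ = 4.097×10⁸ kg·m/s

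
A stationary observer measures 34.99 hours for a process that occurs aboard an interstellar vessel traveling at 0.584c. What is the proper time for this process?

Dilated time Δt = 34.99 hours
γ = 1/√(1 - 0.584²) = 1.232
Δt₀ = Δt/γ = 34.99/1.232 = 28.40 hours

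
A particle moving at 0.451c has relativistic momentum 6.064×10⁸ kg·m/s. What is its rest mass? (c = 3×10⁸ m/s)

γ = 1/√(1 - 0.451²) = 1.1204
v = 0.451 × 3×10⁸ = 1.353×10⁸ m/s
m = p/(γv) = 6.064×10⁸/(1.1204 × 1.353×10⁸) = 4.000 kg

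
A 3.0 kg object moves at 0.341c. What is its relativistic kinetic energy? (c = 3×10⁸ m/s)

γ = 1/√(1 - 0.341²) = 1.063758
γ - 1 = 0.063758
KE = (γ-1)mc² = 0.063758 × 3.0 × (3×10⁸)² = 1.721×10¹⁶ J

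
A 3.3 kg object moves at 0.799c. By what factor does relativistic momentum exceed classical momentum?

p_rel = γmv, p_class = mv
Ratio = γ = 1/√(1 - 0.799²) = 1.663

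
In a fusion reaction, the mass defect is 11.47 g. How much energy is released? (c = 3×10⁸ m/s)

Convert mass defect: Δm = 11.47 g = 0.01147 kg
E = Δm·c² = 0.01147 × (3×10⁸)²
= 0.01147 × 9×10¹⁶ = 1.032×10¹⁵ J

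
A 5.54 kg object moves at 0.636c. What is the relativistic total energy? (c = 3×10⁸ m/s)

γ = 1/√(1 - 0.636²) = 1.2959
mc² = 5.54 × (3×10⁸)² = 4.986×10¹⁷ J
E = γmc² = 1.2959 × 4.986×10¹⁷ = 6.461×10¹⁷ J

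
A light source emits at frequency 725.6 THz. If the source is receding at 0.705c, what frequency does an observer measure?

β = v/c = 0.705
(1-β)/(1+β) = 0.295/1.705 = 0.17302
Doppler factor = √(0.17302) = 0.4160
f_obs = 725.6 × 0.4160 = 301.8 THz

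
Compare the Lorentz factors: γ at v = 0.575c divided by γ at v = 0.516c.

γ₁ = 1/√(1 - 0.575²) = 1.222
γ₂ = 1/√(1 - 0.516²) = 1.167
γ₁/γ₂ = 1.222/1.167 = 1.047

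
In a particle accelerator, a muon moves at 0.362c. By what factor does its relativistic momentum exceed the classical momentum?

p_rel = γmv, p_class = mv
Ratio = γ = 1/√(1 - 0.362²)
= 1/√(0.868956) = 1.073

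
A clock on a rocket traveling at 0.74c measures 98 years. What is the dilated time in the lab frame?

Proper time Δt₀ = 98 years
γ = 1/√(1 - 0.74²) = 1.487
Δt = γΔt₀ = 1.487 × 98 = 145.7 years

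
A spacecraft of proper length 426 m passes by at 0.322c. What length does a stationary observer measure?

Proper length L₀ = 426 m
γ = 1/√(1 - 0.322²) = 1.0563
L = L₀/γ = 426/1.0563 = 403.3 m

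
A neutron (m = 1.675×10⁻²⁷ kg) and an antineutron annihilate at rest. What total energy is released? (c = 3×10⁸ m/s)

Both particles have the same rest mass, so total mass = 2m
E = 2m·c² = 2 × 1.675×10⁻²⁷ × (3×10⁸)²
= 2 × 1.675×10⁻²⁷ × 9×10¹⁶
= 3.015×10⁻¹⁰ J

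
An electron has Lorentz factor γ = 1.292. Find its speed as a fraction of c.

From γ = 1/√(1 - v²/c²):
1/γ² = 1/1.292² = 0.5991
v²/c² = 1 - 0.5991 = 0.4009
v/c = √(0.4009) = 0.6332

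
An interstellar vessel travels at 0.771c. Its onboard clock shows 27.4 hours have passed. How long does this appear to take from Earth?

Proper time Δt₀ = 27.4 hours
γ = 1/√(1 - 0.771²) = 1.5703
Δt = γΔt₀ = 1.5703 × 27.4 = 43.03 hours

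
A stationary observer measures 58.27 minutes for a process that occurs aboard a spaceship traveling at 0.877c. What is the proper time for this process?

Dilated time Δt = 58.27 minutes
γ = 1/√(1 - 0.877²) = 2.081
Δt₀ = Δt/γ = 58.27/2.081 = 28.00 minutes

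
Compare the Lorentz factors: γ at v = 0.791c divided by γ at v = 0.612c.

γ₁ = 1/√(1 - 0.791²) = 1.634
γ₂ = 1/√(1 - 0.612²) = 1.264
γ₁/γ₂ = 1.634/1.264 = 1.293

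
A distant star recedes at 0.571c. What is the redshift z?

β = 0.571
(1+β)/(1-β) = 1.571/0.429 = 3.662
√(3.662) = 1.9136
z = 1.9136 - 1 = 0.9136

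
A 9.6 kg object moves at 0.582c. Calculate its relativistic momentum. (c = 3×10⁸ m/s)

γ = 1/√(1 - 0.582²) = 1.2297
v = 0.582 × 3×10⁸ = 1.746×10⁸ m/s
p = γmv = 1.2297 × 9.6 × 1.746×10⁸ = 2.061×10⁹ kg·m/s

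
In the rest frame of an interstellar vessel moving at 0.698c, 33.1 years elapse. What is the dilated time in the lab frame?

Proper time Δt₀ = 33.1 years
γ = 1/√(1 - 0.698²) = 1.3965
Δt = γΔt₀ = 1.3965 × 33.1 = 46.22 years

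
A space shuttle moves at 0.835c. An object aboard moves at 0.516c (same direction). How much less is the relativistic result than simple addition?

Classical: u' + v = 0.516 + 0.835 = 1.351c
Relativistic: u = (0.516 + 0.835)/(1 + 0.43086) = 1.351/1.43086 = 0.9442c
Difference: 1.351 - 0.9442 = 0.4068c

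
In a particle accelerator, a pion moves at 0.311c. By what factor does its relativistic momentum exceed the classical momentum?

p_rel = γmv, p_class = mv
Ratio = γ = 1/√(1 - 0.311²)
= 1/√(0.903279) = 1.052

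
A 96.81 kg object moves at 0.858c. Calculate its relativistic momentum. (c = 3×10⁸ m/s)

γ = 1/√(1 - 0.858²) = 1.9469
v = 0.858 × 3×10⁸ = 2.574×10⁸ m/s
p = γmv = 1.9469 × 96.81 × 2.574×10⁸ = 4.851×10¹⁰ kg·m/s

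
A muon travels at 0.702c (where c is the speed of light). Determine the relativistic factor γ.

v/c = 0.702, so (v/c)² = 0.492804
1 - (v/c)² = 0.507196
γ = 1/√(0.507196) = 1.404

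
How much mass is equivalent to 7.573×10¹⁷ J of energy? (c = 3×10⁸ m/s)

From E = mc², we get m = E/c²
c² = (3×10⁸)² = 9×10¹⁶ m²/s²
m = 7.573×10¹⁷ / 9×10¹⁶ = 8.414 kg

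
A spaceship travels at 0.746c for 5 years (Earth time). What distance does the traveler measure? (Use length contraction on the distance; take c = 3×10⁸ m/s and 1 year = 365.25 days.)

Earth distance: d = v × t = 0.746c × 5 yr = 3.5313×10¹⁶ m
γ = 1.5016
d' = d/γ = 3.5313×10¹⁶/1.5016 = 2.352×10¹⁶ m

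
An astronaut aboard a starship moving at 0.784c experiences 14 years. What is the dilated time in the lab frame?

Proper time Δt₀ = 14 years
γ = 1/√(1 - 0.784²) = 1.611
Δt = γΔt₀ = 1.611 × 14 = 22.55 years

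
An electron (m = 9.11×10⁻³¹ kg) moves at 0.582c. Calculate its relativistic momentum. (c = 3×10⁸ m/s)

γ = 1/√(1 - 0.582²) = 1.230
v = 0.582 × 3×10⁸ = 1.746×10⁸ m/s
p = γmv = 1.230 × 9.11×10⁻³¹ × 1.746×10⁸ = 1.956×10⁻²² kg·m/s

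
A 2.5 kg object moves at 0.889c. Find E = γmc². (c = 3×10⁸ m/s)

γ = 1/√(1 - 0.889²) = 2.184
mc² = 2.5 × (3×10⁸)² = 2.250×10¹⁷ J
E = γmc² = 2.184 × 2.250×10¹⁷ = 4.914×10¹⁷ J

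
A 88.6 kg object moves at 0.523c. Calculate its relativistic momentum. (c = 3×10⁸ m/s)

γ = 1/√(1 - 0.523²) = 1.173
v = 0.523 × 3×10⁸ = 1.569×10⁸ m/s
p = γmv = 1.173 × 88.6 × 1.569×10⁸ = 1.631×10¹⁰ kg·m/s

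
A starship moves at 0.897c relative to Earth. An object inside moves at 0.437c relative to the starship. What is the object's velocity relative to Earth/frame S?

u = (u' + v)/(1 + u'v/c²)
Numerator: 0.437 + 0.897 = 1.334
Denominator: 1 + 0.391989 = 1.391989
u = 1.334/1.391989 = 0.9583c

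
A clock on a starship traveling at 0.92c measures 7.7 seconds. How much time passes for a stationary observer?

Proper time Δt₀ = 7.7 seconds
γ = 1/√(1 - 0.92²) = 2.552
Δt = γΔt₀ = 2.552 × 7.7 = 19.65 seconds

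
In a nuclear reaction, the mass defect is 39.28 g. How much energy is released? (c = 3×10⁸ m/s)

Convert mass defect: Δm = 39.28 g = 0.03928 kg
E = Δm·c² = 0.03928 × (3×10⁸)²
= 0.03928 × 9×10¹⁶ = 3.535×10¹⁵ J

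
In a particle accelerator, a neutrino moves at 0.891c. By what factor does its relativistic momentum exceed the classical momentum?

p_rel = γmv, p_class = mv
Ratio = γ = 1/√(1 - 0.891²)
= 1/√(0.206119) = 2.203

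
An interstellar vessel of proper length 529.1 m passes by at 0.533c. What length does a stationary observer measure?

Proper length L₀ = 529.1 m
γ = 1/√(1 - 0.533²) = 1.1819
L = L₀/γ = 529.1/1.1819 = 447.7 m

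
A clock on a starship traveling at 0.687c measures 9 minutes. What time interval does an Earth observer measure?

Proper time Δt₀ = 9 minutes
γ = 1/√(1 - 0.687²) = 1.3762
Δt = γΔt₀ = 1.3762 × 9 = 12.39 minutes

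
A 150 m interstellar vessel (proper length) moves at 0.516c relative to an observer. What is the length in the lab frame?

Proper length L₀ = 150 m
γ = 1/√(1 - 0.516²) = 1.167
L = L₀/γ = 150/1.167 = 128.5 m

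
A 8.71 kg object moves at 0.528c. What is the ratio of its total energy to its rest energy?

E = γmc², E₀ = mc²
E/E₀ = γ = 1/√(1 - 0.528²) = 1.178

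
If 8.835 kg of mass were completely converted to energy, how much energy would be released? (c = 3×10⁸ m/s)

Using E = mc²:
c² = (3×10⁸)² = 9×10¹⁶ m²/s²
E = 8.835 × 9×10¹⁶ = 7.952×10¹⁷ J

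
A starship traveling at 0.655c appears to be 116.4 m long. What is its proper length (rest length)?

Contracted length L = 116.4 m
γ = 1/√(1 - 0.655²) = 1.323
L₀ = γL = 1.323 × 116.4 = 154.0 m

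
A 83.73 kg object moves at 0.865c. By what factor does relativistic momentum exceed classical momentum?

p_rel = γmv, p_class = mv
Ratio = γ = 1/√(1 - 0.865²) = 1.993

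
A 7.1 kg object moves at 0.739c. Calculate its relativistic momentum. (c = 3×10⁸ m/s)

γ = 1/√(1 - 0.739²) = 1.484
v = 0.739 × 3×10⁸ = 2.217×10⁸ m/s
p = γmv = 1.484 × 7.1 × 2.217×10⁸ = 2.336×10⁹ kg·m/s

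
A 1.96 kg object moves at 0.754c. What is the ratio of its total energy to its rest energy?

E = γmc², E₀ = mc²
E/E₀ = γ = 1/√(1 - 0.754²) = 1.522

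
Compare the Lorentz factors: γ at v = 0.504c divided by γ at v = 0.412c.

γ₁ = 1/√(1 - 0.504²) = 1.1578
γ₂ = 1/√(1 - 0.412²) = 1.0975
γ₁/γ₂ = 1.1578/1.0975 = 1.055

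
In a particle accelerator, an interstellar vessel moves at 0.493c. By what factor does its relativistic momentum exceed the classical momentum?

p_rel = γmv, p_class = mv
Ratio = γ = 1/√(1 - 0.493²)
= 1/√(0.756951) = 1.149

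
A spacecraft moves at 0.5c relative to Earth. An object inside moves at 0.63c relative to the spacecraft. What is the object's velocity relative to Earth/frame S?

u = (u' + v)/(1 + u'v/c²)
Numerator: 0.63 + 0.5 = 1.13
Denominator: 1 + 0.315 = 1.315
u = 1.13/1.315 = 0.8593c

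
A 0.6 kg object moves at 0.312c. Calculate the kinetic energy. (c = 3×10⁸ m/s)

γ = 1/√(1 - 0.312²) = 1.05254
γ - 1 = 0.05254
KE = (γ-1)mc² = 0.05254 × 0.6 × (3×10⁸)² = 2.837×10¹⁵ J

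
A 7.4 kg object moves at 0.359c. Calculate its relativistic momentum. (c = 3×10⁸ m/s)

γ = 1/√(1 - 0.359²) = 1.0714
v = 0.359 × 3×10⁸ = 1.077×10⁸ m/s
p = γmv = 1.0714 × 7.4 × 1.077×10⁸ = 8.539×10⁸ kg·m/s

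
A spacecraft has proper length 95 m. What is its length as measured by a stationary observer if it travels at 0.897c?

Proper length L₀ = 95 m
γ = 1/√(1 - 0.897²) = 2.2623
L = L₀/γ = 95/2.2623 = 41.99 m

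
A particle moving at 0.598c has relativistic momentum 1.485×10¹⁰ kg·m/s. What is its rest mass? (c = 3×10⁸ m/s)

γ = 1/√(1 - 0.598²) = 1.2477
v = 0.598 × 3×10⁸ = 1.794×10⁸ m/s
m = p/(γv) = 1.485×10¹⁰/(1.2477 × 1.794×10⁸) = 66.34 kg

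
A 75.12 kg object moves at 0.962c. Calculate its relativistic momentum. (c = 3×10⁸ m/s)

γ = 1/√(1 - 0.962²) = 3.6623
v = 0.962 × 3×10⁸ = 2.886×10⁸ m/s
p = γmv = 3.6623 × 75.12 × 2.886×10⁸ = 7.940×10¹⁰ kg·m/s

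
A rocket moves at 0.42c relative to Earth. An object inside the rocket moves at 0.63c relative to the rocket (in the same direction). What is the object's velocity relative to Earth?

u = (u' + v)/(1 + u'v/c²)
Numerator: 0.63 + 0.42 = 1.05
Denominator: 1 + 0.2646 = 1.2646
u = 1.05/1.2646 = 0.8303c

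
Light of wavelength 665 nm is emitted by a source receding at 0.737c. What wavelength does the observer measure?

β = 0.737
Wavelength Doppler factor = √(1.737/0.263) = √(6.605) = 2.570
λ_obs = 665 × 2.570 = 1709 nm (redshift)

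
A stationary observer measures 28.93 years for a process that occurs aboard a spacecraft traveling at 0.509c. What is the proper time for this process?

Dilated time Δt = 28.93 years
γ = 1/√(1 - 0.509²) = 1.162
Δt₀ = Δt/γ = 28.93/1.162 = 24.90 years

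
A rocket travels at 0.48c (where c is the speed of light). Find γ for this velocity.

v/c = 0.48, so (v/c)² = 0.2304
1 - (v/c)² = 0.7696
γ = 1/√(0.7696) = 1.140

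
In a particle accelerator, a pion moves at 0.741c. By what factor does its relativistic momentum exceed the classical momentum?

p_rel = γmv, p_class = mv
Ratio = γ = 1/√(1 - 0.741²)
= 1/√(0.450919) = 1.489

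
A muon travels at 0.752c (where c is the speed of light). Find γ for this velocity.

v/c = 0.752, so (v/c)² = 0.565504
1 - (v/c)² = 0.434496
γ = 1/√(0.434496) = 1.517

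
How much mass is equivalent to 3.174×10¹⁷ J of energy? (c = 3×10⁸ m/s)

From E = mc², we get m = E/c²
c² = (3×10⁸)² = 9×10¹⁶ m²/s²
m = 3.174×10¹⁷ / 9×10¹⁶ = 3.527 kg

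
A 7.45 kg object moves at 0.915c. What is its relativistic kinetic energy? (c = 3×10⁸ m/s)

γ = 1/√(1 - 0.915²) = 2.4786
γ - 1 = 1.4786
KE = (γ-1)mc² = 1.4786 × 7.45 × (3×10⁸)² = 9.914×10¹⁷ J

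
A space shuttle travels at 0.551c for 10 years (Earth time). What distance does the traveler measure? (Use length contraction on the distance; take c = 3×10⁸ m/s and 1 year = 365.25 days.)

Earth distance: d = v × t = 0.551c × 10 yr = 5.2165×10¹⁶ m
γ = 1.1983
d' = d/γ = 5.2165×10¹⁶/1.1983 = 4.353×10¹⁶ m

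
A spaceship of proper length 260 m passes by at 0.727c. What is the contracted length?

Proper length L₀ = 260 m
γ = 1/√(1 - 0.727²) = 1.4564
L = L₀/γ = 260/1.4564 = 178.5 m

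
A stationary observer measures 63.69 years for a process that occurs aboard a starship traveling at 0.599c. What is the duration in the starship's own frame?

Dilated time Δt = 63.69 years
γ = 1/√(1 - 0.599²) = 1.2488
Δt₀ = Δt/γ = 63.69/1.2488 = 51.00 years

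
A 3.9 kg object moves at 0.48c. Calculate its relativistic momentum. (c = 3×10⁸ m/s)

γ = 1/√(1 - 0.48²) = 1.140
v = 0.48 × 3×10⁸ = 1.440×10⁸ m/s
p = γmv = 1.140 × 3.9 × 1.440×10⁸ = 6.402×10⁸ kg·m/s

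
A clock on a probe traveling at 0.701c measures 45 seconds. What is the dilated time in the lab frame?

Proper time Δt₀ = 45 seconds
γ = 1/√(1 - 0.701²) = 1.4022
Δt = γΔt₀ = 1.4022 × 45 = 63.10 seconds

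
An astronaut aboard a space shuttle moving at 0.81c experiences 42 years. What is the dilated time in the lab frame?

Proper time Δt₀ = 42 years
γ = 1/√(1 - 0.81²) = 1.7052
Δt = γΔt₀ = 1.7052 × 42 = 71.62 years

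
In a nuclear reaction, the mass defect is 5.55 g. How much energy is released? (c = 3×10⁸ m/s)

Convert mass defect: Δm = 5.55 g = 0.00555 kg
E = Δm·c² = 0.00555 × (3×10⁸)²
= 0.00555 × 9×10¹⁶ = 4.995×10¹⁴ J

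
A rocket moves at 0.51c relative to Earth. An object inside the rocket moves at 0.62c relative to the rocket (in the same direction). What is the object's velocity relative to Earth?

u = (u' + v)/(1 + u'v/c²)
Numerator: 0.62 + 0.51 = 1.13
Denominator: 1 + 0.3162 = 1.3162
u = 1.13/1.3162 = 0.8585c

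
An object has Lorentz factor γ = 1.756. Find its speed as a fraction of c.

From γ = 1/√(1 - v²/c²):
1/γ² = 1/1.756² = 0.3243
v²/c² = 1 - 0.3243 = 0.6757
v/c = √(0.6757) = 0.8220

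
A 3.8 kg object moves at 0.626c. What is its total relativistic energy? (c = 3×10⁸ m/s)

γ = 1/√(1 - 0.626²) = 1.28234
mc² = 3.8 × (3×10⁸)² = 3.420×10¹⁷ J
E = γmc² = 1.28234 × 3.420×10¹⁷ = 4.386×10¹⁷ J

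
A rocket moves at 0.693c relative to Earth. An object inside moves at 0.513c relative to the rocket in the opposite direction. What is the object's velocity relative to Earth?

Object's velocity in rocket frame is u' = -0.513c
u = (u' + v)/(1 + u'v/c²) = (v - 0.513)/(1 - 0.513·v/c²)
Numerator: 0.693 - 0.513 = 0.18
Denominator: 1 - 0.355509 = 0.644491
u = 0.18/0.644491 = 0.2793c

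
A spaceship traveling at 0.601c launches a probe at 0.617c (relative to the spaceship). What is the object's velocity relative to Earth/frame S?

u = (u' + v)/(1 + u'v/c²)
Numerator: 0.617 + 0.601 = 1.218
Denominator: 1 + 0.370817 = 1.370817
u = 1.218/1.370817 = 0.8885c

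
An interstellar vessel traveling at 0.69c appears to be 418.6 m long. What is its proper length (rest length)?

Contracted length L = 418.6 m
γ = 1/√(1 - 0.69²) = 1.3816
L₀ = γL = 1.3816 × 418.6 = 578.3 m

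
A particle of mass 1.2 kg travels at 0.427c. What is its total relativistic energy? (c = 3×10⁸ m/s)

γ = 1/√(1 - 0.427²) = 1.106
mc² = 1.2 × (3×10⁸)² = 1.080×10¹⁷ J
E = γmc² = 1.106 × 1.080×10¹⁷ = 1.194×10¹⁷ J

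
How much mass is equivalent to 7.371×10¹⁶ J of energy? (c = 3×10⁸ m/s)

From E = mc², we get m = E/c²
c² = (3×10⁸)² = 9×10¹⁶ m²/s²
m = 7.371×10¹⁶ / 9×10¹⁶ = 0.8190 kg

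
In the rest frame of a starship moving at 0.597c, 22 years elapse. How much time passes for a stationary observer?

Proper time Δt₀ = 22 years
γ = 1/√(1 - 0.597²) = 1.2465
Δt = γΔt₀ = 1.2465 × 22 = 27.42 years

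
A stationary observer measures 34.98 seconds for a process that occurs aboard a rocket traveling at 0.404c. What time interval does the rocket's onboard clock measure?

Dilated time Δt = 34.98 seconds
γ = 1/√(1 - 0.404²) = 1.093
Δt₀ = Δt/γ = 34.98/1.093 = 32.00 seconds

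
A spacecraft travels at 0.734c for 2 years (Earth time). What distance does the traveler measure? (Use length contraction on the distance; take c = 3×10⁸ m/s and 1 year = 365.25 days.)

Earth distance: d = v × t = 0.734c × 2 yr = 1.3898×10¹⁶ m
γ = 1.4724
d' = d/γ = 1.3898×10¹⁶/1.4724 = 9.439×10¹⁵ m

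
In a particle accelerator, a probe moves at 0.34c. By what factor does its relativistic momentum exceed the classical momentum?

p_rel = γmv, p_class = mv
Ratio = γ = 1/√(1 - 0.34²)
= 1/√(0.8844) = 1.063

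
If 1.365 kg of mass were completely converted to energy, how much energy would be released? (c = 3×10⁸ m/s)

Using E = mc²:
c² = (3×10⁸)² = 9×10¹⁶ m²/s²
E = 1.365 × 9×10¹⁶ = 1.229×10¹⁷ J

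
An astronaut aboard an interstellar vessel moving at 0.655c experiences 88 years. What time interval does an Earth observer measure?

Proper time Δt₀ = 88 years
γ = 1/√(1 - 0.655²) = 1.3234
Δt = γΔt₀ = 1.3234 × 88 = 116.5 years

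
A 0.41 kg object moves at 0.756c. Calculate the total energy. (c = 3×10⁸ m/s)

γ = 1/√(1 - 0.756²) = 1.5277
mc² = 0.41 × (3×10⁸)² = 3.690×10¹⁶ J
E = γmc² = 1.5277 × 3.690×10¹⁶ = 5.637×10¹⁶ J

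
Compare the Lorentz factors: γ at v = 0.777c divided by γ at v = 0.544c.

γ₁ = 1/√(1 - 0.777²) = 1.589
γ₂ = 1/√(1 - 0.544²) = 1.192
γ₁/γ₂ = 1.589/1.192 = 1.333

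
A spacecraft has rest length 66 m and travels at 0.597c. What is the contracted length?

Proper length L₀ = 66 m
γ = 1/√(1 - 0.597²) = 1.2465
L = L₀/γ = 66/1.2465 = 52.95 m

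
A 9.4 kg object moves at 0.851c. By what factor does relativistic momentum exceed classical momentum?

p_rel = γmv, p_class = mv
Ratio = γ = 1/√(1 - 0.851²) = 1.904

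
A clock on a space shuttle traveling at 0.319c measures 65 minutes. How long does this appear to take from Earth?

Proper time Δt₀ = 65 minutes
γ = 1/√(1 - 0.319²) = 1.055
Δt = γΔt₀ = 1.055 × 65 = 68.58 minutes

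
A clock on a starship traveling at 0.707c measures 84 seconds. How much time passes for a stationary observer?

Proper time Δt₀ = 84 seconds
γ = 1/√(1 - 0.707²) = 1.414
Δt = γΔt₀ = 1.414 × 84 = 118.8 seconds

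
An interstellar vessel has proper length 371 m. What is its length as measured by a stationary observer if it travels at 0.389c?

Proper length L₀ = 371 m
γ = 1/√(1 - 0.389²) = 1.0855
L = L₀/γ = 371/1.0855 = 341.8 m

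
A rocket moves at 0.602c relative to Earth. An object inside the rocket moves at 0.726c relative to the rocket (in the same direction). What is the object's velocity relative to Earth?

u = (u' + v)/(1 + u'v/c²)
Numerator: 0.726 + 0.602 = 1.328
Denominator: 1 + 0.437052 = 1.437052
u = 1.328/1.437052 = 0.9241c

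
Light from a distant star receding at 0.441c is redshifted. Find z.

β = 0.441
(1+β)/(1-β) = 1.441/0.559 = 2.578
√(2.578) = 1.6056
z = 1.6056 - 1 = 0.6056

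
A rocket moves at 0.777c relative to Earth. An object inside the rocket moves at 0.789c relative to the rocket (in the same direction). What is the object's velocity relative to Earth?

u = (u' + v)/(1 + u'v/c²)
Numerator: 0.789 + 0.777 = 1.566
Denominator: 1 + 0.613053 = 1.613053
u = 1.566/1.613053 = 0.9708c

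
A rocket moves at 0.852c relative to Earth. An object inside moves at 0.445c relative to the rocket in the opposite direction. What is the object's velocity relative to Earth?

Object's velocity in rocket frame is u' = -0.445c
u = (u' + v)/(1 + u'v/c²) = (v - 0.445)/(1 - 0.445·v/c²)
Numerator: 0.852 - 0.445 = 0.407
Denominator: 1 - 0.37914 = 0.62086
u = 0.407/0.62086 = 0.6555c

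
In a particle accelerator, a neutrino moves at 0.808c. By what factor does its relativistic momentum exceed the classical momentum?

p_rel = γmv, p_class = mv
Ratio = γ = 1/√(1 - 0.808²)
= 1/√(0.347136) = 1.697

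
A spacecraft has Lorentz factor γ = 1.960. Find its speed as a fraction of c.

From γ = 1/√(1 - v²/c²):
1/γ² = 1/1.960² = 0.2603
v²/c² = 1 - 0.2603 = 0.7397
v/c = √(0.7397) = 0.8601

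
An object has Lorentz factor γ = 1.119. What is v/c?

From γ = 1/√(1 - v²/c²):
1/γ² = 1/1.119² = 0.7986
v²/c² = 1 - 0.7986 = 0.2014
v/c = √(0.2014) = 0.4488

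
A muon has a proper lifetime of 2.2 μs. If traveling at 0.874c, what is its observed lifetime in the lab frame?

Proper lifetime τ₀ = 2.2 μs
γ = 1/√(1 - 0.874²) = 2.0579
τ = γτ₀ = 2.0579 × 2.2 μs = 4.527 μs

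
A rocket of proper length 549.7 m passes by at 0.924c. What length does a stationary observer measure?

Proper length L₀ = 549.7 m
γ = 1/√(1 - 0.924²) = 2.615
L = L₀/γ = 549.7/2.615 = 210.2 m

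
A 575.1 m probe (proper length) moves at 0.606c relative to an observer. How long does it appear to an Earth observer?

Proper length L₀ = 575.1 m
γ = 1/√(1 - 0.606²) = 1.257
L = L₀/γ = 575.1/1.257 = 457.5 m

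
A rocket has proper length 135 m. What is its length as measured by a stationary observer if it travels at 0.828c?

Proper length L₀ = 135 m
γ = 1/√(1 - 0.828²) = 1.7834
L = L₀/γ = 135/1.7834 = 75.70 m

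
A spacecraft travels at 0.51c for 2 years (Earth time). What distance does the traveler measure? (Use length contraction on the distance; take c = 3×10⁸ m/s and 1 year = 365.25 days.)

Earth distance: d = v × t = 0.51c × 2 yr = 9.6566×10¹⁵ m
γ = 1.1626
d' = d/γ = 9.6566×10¹⁵/1.1626 = 8.306×10¹⁵ m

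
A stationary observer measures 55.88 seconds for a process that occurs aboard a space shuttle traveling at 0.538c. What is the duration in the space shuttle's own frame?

Dilated time Δt = 55.88 seconds
γ = 1/√(1 - 0.538²) = 1.1863
Δt₀ = Δt/γ = 55.88/1.1863 = 47.10 seconds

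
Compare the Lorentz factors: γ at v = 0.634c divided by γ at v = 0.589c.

γ₁ = 1/√(1 - 0.634²) = 1.293
γ₂ = 1/√(1 - 0.589²) = 1.237
γ₁/γ₂ = 1.293/1.237 = 1.045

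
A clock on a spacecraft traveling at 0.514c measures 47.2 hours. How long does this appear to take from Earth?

Proper time Δt₀ = 47.2 hours
γ = 1/√(1 - 0.514²) = 1.1658
Δt = γΔt₀ = 1.1658 × 47.2 = 55.03 hours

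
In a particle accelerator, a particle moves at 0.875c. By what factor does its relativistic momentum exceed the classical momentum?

p_rel = γmv, p_class = mv
Ratio = γ = 1/√(1 - 0.875²)
= 1/√(0.234375) = 2.066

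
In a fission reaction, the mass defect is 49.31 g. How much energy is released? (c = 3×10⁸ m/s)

Convert mass defect: Δm = 49.31 g = 0.04931 kg
E = Δm·c² = 0.04931 × (3×10⁸)²
= 0.04931 × 9×10¹⁶ = 4.438×10¹⁵ J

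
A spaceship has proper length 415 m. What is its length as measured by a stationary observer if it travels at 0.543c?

Proper length L₀ = 415 m
γ = 1/√(1 - 0.543²) = 1.1909
L = L₀/γ = 415/1.1909 = 348.5 m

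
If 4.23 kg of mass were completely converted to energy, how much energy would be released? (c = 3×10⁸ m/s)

Using E = mc²:
c² = (3×10⁸)² = 9×10¹⁶ m²/s²
E = 4.23 × 9×10¹⁶ = 3.807×10¹⁷ J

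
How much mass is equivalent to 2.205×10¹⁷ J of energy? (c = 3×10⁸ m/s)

From E = mc², we get m = E/c²
c² = (3×10⁸)² = 9×10¹⁶ m²/s²
m = 2.205×10¹⁷ / 9×10¹⁶ = 2.450 kg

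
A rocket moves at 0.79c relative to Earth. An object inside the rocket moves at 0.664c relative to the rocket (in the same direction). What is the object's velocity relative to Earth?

u = (u' + v)/(1 + u'v/c²)
Numerator: 0.664 + 0.79 = 1.454
Denominator: 1 + 0.52456 = 1.52456
u = 1.454/1.52456 = 0.9537c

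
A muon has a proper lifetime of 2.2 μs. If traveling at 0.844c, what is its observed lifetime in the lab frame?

Proper lifetime τ₀ = 2.2 μs
γ = 1/√(1 - 0.844²) = 1.8645
τ = γτ₀ = 1.8645 × 2.2 μs = 4.102 μs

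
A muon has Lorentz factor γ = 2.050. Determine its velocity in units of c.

From γ = 1/√(1 - v²/c²):
1/γ² = 1/2.050² = 0.23795
v²/c² = 1 - 0.23795 = 0.76205
v/c = √(0.76205) = 0.8730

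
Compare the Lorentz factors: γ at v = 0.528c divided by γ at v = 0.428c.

γ₁ = 1/√(1 - 0.528²) = 1.1775
γ₂ = 1/√(1 - 0.428²) = 1.1065
γ₁/γ₂ = 1.1775/1.1065 = 1.064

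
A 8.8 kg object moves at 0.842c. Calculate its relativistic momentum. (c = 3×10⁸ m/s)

γ = 1/√(1 - 0.842²) = 1.8536
v = 0.842 × 3×10⁸ = 2.526×10⁸ m/s
p = γmv = 1.8536 × 8.8 × 2.526×10⁸ = 4.120×10⁹ kg·m/s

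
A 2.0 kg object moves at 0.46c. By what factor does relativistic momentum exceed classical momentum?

p_rel = γmv, p_class = mv
Ratio = γ = 1/√(1 - 0.46²) = 1.126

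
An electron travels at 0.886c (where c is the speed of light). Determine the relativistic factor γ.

v/c = 0.886, so (v/c)² = 0.784996
1 - (v/c)² = 0.215004
γ = 1/√(0.215004) = 2.157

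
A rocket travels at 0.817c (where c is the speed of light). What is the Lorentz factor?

v/c = 0.817, so (v/c)² = 0.667489
1 - (v/c)² = 0.332511
γ = 1/√(0.332511) = 1.734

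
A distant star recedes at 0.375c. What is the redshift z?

β = 0.375
(1+β)/(1-β) = 1.375/0.625 = 2.200
√(2.200) = 1.4832
z = 1.4832 - 1 = 0.4832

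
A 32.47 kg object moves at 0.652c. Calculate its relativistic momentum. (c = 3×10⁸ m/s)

γ = 1/√(1 - 0.652²) = 1.31888
v = 0.652 × 3×10⁸ = 1.956×10⁸ m/s
p = γmv = 1.31888 × 32.47 × 1.956×10⁸ = 8.376×10⁹ kg·m/s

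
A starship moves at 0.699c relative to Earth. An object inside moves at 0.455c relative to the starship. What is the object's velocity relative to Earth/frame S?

u = (u' + v)/(1 + u'v/c²)
Numerator: 0.455 + 0.699 = 1.154
Denominator: 1 + 0.318045 = 1.318045
u = 1.154/1.318045 = 0.8755c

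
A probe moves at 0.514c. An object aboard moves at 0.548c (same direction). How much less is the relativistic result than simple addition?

Classical: u' + v = 0.548 + 0.514 = 1.062c
Relativistic: u = (0.548 + 0.514)/(1 + 0.281672) = 1.062/1.281672 = 0.8286c
Difference: 1.062 - 0.8286 = 0.2334c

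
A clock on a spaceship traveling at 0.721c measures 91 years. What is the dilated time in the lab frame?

Proper time Δt₀ = 91 years
γ = 1/√(1 - 0.721²) = 1.443
Δt = γΔt₀ = 1.443 × 91 = 131.3 years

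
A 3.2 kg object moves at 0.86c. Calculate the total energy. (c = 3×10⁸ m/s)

γ = 1/√(1 - 0.86²) = 1.9597
mc² = 3.2 × (3×10⁸)² = 2.880×10¹⁷ J
E = γmc² = 1.9597 × 2.880×10¹⁷ = 5.644×10¹⁷ J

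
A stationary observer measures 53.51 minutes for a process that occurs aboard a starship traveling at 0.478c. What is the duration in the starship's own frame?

Dilated time Δt = 53.51 minutes
γ = 1/√(1 - 0.478²) = 1.1385
Δt₀ = Δt/γ = 53.51/1.1385 = 47.00 minutes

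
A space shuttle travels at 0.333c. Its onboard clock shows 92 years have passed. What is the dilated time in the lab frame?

Proper time Δt₀ = 92 years
γ = 1/√(1 - 0.333²) = 1.0605
Δt = γΔt₀ = 1.0605 × 92 = 97.57 years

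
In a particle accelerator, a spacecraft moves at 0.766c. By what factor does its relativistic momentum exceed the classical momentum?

p_rel = γmv, p_class = mv
Ratio = γ = 1/√(1 - 0.766²)
= 1/√(0.413244) = 1.556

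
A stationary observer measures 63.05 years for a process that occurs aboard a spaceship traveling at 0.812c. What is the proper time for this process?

Dilated time Δt = 63.05 years
γ = 1/√(1 - 0.812²) = 1.7133
Δt₀ = Δt/γ = 63.05/1.7133 = 36.80 years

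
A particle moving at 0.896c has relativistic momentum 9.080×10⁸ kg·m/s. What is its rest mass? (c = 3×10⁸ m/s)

γ = 1/√(1 - 0.896²) = 2.252
v = 0.896 × 3×10⁸ = 2.688×10⁸ m/s
m = p/(γv) = 9.080×10⁸/(2.252 × 2.688×10⁸) = 1.500 kg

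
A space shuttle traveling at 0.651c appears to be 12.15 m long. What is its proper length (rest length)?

Contracted length L = 12.15 m
γ = 1/√(1 - 0.651²) = 1.3174
L₀ = γL = 1.3174 × 12.15 = 16.01 m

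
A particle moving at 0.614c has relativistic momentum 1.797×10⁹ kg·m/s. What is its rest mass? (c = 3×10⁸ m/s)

γ = 1/√(1 - 0.614²) = 1.267
v = 0.614 × 3×10⁸ = 1.842×10⁸ m/s
m = p/(γv) = 1.797×10⁹/(1.267 × 1.842×10⁸) = 7.700 kg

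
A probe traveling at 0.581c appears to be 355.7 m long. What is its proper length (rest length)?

Contracted length L = 355.7 m
γ = 1/√(1 - 0.581²) = 1.2286
L₀ = γL = 1.2286 × 355.7 = 437.0 m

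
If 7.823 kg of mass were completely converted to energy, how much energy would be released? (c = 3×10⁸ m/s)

Using E = mc²:
c² = (3×10⁸)² = 9×10¹⁶ m²/s²
E = 7.823 × 9×10¹⁶ = 7.041×10¹⁷ J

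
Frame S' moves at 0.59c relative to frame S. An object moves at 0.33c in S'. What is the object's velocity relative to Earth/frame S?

u = (u' + v)/(1 + u'v/c²)
Numerator: 0.33 + 0.59 = 0.92
Denominator: 1 + 0.1947 = 1.1947
u = 0.92/1.1947 = 0.7701c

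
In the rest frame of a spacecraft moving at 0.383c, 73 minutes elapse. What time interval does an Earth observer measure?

Proper time Δt₀ = 73 minutes
γ = 1/√(1 - 0.383²) = 1.08255
Δt = γΔt₀ = 1.08255 × 73 = 79.03 minutes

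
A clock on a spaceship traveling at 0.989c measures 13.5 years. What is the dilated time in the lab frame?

Proper time Δt₀ = 13.5 years
γ = 1/√(1 - 0.989²) = 6.761
Δt = γΔt₀ = 6.761 × 13.5 = 91.27 years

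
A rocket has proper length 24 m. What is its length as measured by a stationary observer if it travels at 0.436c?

Proper length L₀ = 24 m
γ = 1/√(1 - 0.436²) = 1.111
L = L₀/γ = 24/1.111 = 21.60 m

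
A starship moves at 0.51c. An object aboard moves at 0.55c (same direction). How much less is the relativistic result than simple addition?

Classical: u' + v = 0.55 + 0.51 = 1.06c
Relativistic: u = (0.55 + 0.51)/(1 + 0.2805) = 1.06/1.2805 = 0.8278c
Difference: 1.06 - 0.8278 = 0.2322c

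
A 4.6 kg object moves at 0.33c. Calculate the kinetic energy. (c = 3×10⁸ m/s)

γ = 1/√(1 - 0.33²) = 1.05934
γ - 1 = 0.05934
KE = (γ-1)mc² = 0.05934 × 4.6 × (3×10⁸)² = 2.457×10¹⁶ J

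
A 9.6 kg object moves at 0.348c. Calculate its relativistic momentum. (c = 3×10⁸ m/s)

γ = 1/√(1 - 0.348²) = 1.067
v = 0.348 × 3×10⁸ = 1.044×10⁸ m/s
p = γmv = 1.067 × 9.6 × 1.044×10⁸ = 1.069×10⁹ kg·m/s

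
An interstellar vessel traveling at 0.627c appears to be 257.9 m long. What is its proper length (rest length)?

Contracted length L = 257.9 m
γ = 1/√(1 - 0.627²) = 1.284
L₀ = γL = 1.284 × 257.9 = 331.1 m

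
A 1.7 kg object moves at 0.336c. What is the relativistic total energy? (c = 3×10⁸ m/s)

γ = 1/√(1 - 0.336²) = 1.0617
mc² = 1.7 × (3×10⁸)² = 1.530×10¹⁷ J
E = γmc² = 1.0617 × 1.530×10¹⁷ = 1.624×10¹⁷ J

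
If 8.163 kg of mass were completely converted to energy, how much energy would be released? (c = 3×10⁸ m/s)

Using E = mc²:
c² = (3×10⁸)² = 9×10¹⁶ m²/s²
E = 8.163 × 9×10¹⁶ = 7.347×10¹⁷ J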